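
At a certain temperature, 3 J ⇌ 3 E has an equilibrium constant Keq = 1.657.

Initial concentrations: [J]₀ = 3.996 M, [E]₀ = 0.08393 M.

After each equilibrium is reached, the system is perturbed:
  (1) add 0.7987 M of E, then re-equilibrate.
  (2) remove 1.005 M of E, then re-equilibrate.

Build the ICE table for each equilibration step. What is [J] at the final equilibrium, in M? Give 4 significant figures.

Q₀ = 9.2656e-06 vs Keq = 1.657 ⇒ Q<K, forward
Step 1:
                   J          E
  init         3.996    0.08393
  Δ           -2.127      2.127
  eq           1.869      2.211
  solve Keq expr → x = 0.7091; check Q = 1.657
Then add 0.7987 M of E.
Step 2:
                   J          E
  init         1.869       3.01
  Δ           0.3658    -0.3658
  eq           2.234      2.644
  solve Keq expr → x = -0.1219; check Q = 1.657
Then remove 1.005 M of E.
Step 3:
                   J          E
  init         2.234      1.639
  Δ          -0.4603     0.4603
  eq           1.774      2.099
  solve Keq expr → x = 0.1534; check Q = 1.657

[J]_eq = 1.774 M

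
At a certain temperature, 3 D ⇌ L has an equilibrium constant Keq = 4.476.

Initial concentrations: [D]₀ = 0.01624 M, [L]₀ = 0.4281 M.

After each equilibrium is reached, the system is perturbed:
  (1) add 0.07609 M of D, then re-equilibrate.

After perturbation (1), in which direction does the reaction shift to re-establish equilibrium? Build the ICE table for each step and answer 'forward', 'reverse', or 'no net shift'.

Q₀ = 9.9951e+04 vs Keq = 4.476 ⇒ Q>K, reverse
Step 1:
                  D         L
  Initial   0.01624    0.4281
  Change     0.3892   -0.1297
  Equil      0.4055    0.2984
  solve Keq expr → x = -0.1297; check Q = 4.476
Then add 0.07609 M of D.
Step 2:
                  D         L
  Initial    0.4816    0.2984
  Change   -0.06631    0.0221
  Equil      0.4152    0.3205
  solve Keq expr → x = 0.0221; check Q = 4.476

Direction: forward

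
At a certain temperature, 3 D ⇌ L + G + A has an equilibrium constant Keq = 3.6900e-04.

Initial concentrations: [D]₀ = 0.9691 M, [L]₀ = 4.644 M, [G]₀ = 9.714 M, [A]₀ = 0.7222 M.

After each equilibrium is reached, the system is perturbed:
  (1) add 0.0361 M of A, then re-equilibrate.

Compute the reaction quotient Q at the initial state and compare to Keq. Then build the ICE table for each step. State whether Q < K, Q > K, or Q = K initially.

Q₀ = 35.8; Q > K (proceeds reverse)

Q₀ = 35.8 vs Keq = 3.6900e-04 ⇒ Q>K, reverse
Step 1:
                   D          L          G          A
  I           0.9691      4.644      9.714     0.7222
  C            2.166    -0.7219    -0.7219    -0.7219
  E            3.135      3.922      8.992 3.2229e-04
  solve Keq expr → x = -0.7219; check Q = 3.6900e-04
Then add 0.0361 M of A.
Step 2:
                   D          L          G          A
  I            3.135      3.922      8.992    0.03642
  C           0.1082   -0.03606   -0.03606   -0.03606
  E            3.243      3.886      8.956 3.6158e-04
  solve Keq expr → x = -0.03606; check Q = 3.6900e-04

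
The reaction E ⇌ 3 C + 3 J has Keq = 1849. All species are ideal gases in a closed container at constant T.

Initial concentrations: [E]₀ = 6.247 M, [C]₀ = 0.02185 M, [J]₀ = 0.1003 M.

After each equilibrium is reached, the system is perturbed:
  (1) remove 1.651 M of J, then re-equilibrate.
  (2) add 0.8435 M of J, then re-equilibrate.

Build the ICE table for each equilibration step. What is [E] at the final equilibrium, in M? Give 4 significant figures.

Q₀ = 1.6849e-09 vs Keq = 1849 ⇒ Q<K, forward
Step 1:
                   E          C          J
  Initial      6.247    0.02185     0.1003
  Change      -1.494      4.482      4.482
  Equil        4.753      4.504      4.582
  solve Keq expr → x = 1.494; check Q = 1849
Then remove 1.651 M of J.
Step 2:
                   E          C          J
  Initial      4.753      4.504      2.931
  Change     -0.2825     0.8474     0.8474
  Equil        4.471      5.351      3.779
  solve Keq expr → x = 0.2825; check Q = 1849
Then add 0.8435 M of J.
Step 3:
                   E          C          J
  Initial      4.471      5.351      4.622
  Change      0.1502    -0.4505    -0.4505
  Equil        4.621      4.901      4.172
  solve Keq expr → x = -0.1502; check Q = 1849

[E]_eq = 4.621 M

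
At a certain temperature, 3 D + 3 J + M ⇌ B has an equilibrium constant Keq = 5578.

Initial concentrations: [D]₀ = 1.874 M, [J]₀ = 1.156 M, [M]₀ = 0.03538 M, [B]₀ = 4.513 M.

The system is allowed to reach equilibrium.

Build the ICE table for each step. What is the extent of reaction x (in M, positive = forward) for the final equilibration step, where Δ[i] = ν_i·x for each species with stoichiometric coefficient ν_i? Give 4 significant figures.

x = 0.03525 M

Q₀ = 12.55 vs Keq = 5578 ⇒ Q<K, forward
Step 1:
                   D          J          M          B
  I            1.874      1.156    0.03538      4.513
  C          -0.1058    -0.1058   -0.03525    0.03525
  E            1.768       1.05 1.2731e-04      4.548
  solve Keq expr → x = 0.03525; check Q = 5578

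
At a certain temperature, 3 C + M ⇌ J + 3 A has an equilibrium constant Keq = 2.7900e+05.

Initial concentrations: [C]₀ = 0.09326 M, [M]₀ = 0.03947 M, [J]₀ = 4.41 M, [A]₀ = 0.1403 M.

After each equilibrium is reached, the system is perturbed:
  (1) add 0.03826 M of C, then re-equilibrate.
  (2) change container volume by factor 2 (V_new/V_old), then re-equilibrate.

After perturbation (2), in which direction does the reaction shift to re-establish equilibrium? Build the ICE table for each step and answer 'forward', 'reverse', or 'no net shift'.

Q₀ = 380.4 vs Keq = 2.7900e+05 ⇒ Q<K, forward
Step 1:
                  C         M         J         A
  Initial   0.09326   0.03947      4.41    0.1403
  Change   -0.07187  -0.02396   0.02396   0.07187
  Equil     0.02139   0.01551     4.434    0.2122
  solve Keq expr → x = 0.02396; check Q = 2.7900e+05
Then add 0.03826 M of C.
Step 2:
                  C         M         J         A
  Initial   0.05965   0.01551     4.434    0.2122
  Change   -0.02725 -0.009084  0.009084   0.02725
  Equil      0.0324  0.006429     4.443    0.2394
  solve Keq expr → x = 0.009084; check Q = 2.7900e+05
Then change container volume by factor 2 (V_new/V_old).
Step 3:
                  C         M         J         A
  Initial    0.0162  0.003214     2.222    0.1197
  Change          0         0         0         0
  Equil      0.0162  0.003214     2.222    0.1197
  solve Keq expr → x = 0; check Q = 2.7900e+05

Direction: no net shift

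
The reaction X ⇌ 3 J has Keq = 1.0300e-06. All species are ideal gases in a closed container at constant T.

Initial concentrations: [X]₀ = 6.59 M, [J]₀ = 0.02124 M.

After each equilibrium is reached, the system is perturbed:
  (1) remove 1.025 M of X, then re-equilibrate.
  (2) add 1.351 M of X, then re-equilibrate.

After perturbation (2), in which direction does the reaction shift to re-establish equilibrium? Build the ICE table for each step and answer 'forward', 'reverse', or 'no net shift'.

Q₀ = 1.4540e-06 vs Keq = 1.0300e-06 ⇒ Q>K, reverse
Step 1:
                   X          J
  I             6.59    0.02124
  C       7.6844e-04  -0.002305
  E            6.591    0.01893
  solve Keq expr → x = -7.6844e-04; check Q = 1.0300e-06
Then remove 1.025 M of X.
Step 2:
                   X          J
  I            5.566    0.01893
  C       3.4567e-04  -0.001037
  E            5.566     0.0179
  solve Keq expr → x = -3.4567e-04; check Q = 1.0300e-06
Then add 1.351 M of X.
Step 3:
                   X          J
  I            6.917     0.0179
  C       -4.4803e-04   0.001344
  E            6.917    0.01924
  solve Keq expr → x = 4.4803e-04; check Q = 1.0300e-06

Direction: forward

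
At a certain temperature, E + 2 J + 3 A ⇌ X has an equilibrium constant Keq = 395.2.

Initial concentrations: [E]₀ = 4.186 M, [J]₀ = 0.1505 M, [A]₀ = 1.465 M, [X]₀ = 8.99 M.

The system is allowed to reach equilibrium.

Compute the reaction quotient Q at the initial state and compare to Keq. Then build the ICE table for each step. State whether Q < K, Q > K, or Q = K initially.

Q₀ = 30.16 vs Keq = 395.2 ⇒ Q<K, forward
Step 1:
                   E          J          A          X
  init         4.186     0.1505      1.465       8.99
  Δ         -0.05054    -0.1011    -0.1516    0.05054
  eq           4.135    0.04941      1.313      9.041
  solve Keq expr → x = 0.05054; check Q = 395.2

Q₀ = 30.16; Q < K (proceeds forward)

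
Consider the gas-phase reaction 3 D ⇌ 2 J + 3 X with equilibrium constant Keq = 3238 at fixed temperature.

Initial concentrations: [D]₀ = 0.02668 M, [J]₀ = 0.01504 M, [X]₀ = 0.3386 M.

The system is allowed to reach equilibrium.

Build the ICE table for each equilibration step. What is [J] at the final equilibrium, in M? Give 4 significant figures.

[J]_eq = 0.03121 M

Q₀ = 0.4624 vs Keq = 3238 ⇒ Q<K, forward
Step 1:
                   D          J          X
  I          0.02668    0.01504     0.3386
  C         -0.02425    0.01617    0.02425
  E         0.002431    0.03121     0.3628
  solve Keq expr → x = 0.008083; check Q = 3238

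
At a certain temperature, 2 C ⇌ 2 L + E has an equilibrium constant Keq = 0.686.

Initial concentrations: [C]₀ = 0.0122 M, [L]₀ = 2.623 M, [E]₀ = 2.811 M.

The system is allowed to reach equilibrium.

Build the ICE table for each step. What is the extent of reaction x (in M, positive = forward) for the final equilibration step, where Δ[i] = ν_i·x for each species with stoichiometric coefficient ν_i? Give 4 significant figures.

x = -0.8239 M

Q₀ = 1.2994e+05 vs Keq = 0.686 ⇒ Q>K, reverse
Step 1:
                  C         L         E
  Initial    0.0122     2.623     2.811
  Change      1.648    -1.648   -0.8239
  Equil        1.66    0.9753     1.987
  solve Keq expr → x = -0.8239; check Q = 0.686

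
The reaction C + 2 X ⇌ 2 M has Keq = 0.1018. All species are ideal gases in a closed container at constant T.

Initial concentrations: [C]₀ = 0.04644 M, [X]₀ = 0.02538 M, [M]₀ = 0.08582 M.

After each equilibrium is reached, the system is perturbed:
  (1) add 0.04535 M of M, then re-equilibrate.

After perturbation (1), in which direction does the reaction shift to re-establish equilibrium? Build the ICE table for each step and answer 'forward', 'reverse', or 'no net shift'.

Q₀ = 246.2 vs Keq = 0.1018 ⇒ Q>K, reverse
Step 1:
                   C          X          M
  init       0.04644    0.02538    0.08582
  Δ          0.03819    0.07638   -0.07638
  eq         0.08463     0.1018   0.009445
  solve Keq expr → x = -0.03819; check Q = 0.1018
Then add 0.04535 M of M.
Step 2:
                   C          X          M
  init       0.08463     0.1018    0.05479
  Δ          0.02007    0.04014   -0.04014
  eq          0.1047     0.1419    0.01465
  solve Keq expr → x = -0.02007; check Q = 0.1018

Direction: reverse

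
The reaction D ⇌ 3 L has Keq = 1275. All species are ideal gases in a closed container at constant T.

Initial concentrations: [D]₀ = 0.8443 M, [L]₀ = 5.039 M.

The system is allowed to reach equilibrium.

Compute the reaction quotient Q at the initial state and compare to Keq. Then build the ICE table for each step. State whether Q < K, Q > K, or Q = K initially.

Q₀ = 151.5; Q < K (proceeds forward)

Q₀ = 151.5 vs Keq = 1275 ⇒ Q<K, forward
Step 1:
                  D         L
  Initial    0.8443     5.039
  Change     -0.595     1.785
  Equil      0.2493     6.824
  solve Keq expr → x = 0.595; check Q = 1275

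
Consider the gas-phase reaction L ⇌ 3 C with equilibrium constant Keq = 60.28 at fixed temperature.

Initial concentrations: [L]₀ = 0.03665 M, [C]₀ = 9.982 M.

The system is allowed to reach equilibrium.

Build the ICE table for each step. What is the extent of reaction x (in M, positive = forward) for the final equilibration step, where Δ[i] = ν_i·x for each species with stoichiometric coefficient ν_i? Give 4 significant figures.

Q₀ = 2.7138e+04 vs Keq = 60.28 ⇒ Q>K, reverse
Step 1:
                  L         C
  init      0.03665     9.982
  Δ           1.743     -5.23
  eq           1.78     4.752
  solve Keq expr → x = -1.743; check Q = 60.28

x = -1.743 M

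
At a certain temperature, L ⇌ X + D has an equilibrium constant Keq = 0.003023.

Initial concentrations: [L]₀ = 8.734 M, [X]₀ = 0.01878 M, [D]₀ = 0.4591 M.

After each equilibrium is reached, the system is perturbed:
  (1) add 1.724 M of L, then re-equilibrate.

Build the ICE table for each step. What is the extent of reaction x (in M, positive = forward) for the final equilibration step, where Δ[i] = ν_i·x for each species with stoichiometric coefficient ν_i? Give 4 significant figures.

Q₀ = 9.8716e-04 vs Keq = 0.003023 ⇒ Q<K, forward
Step 1:
                  L         X         D
  Initial     8.734   0.01878    0.4591
  Change    -0.0345    0.0345    0.0345
  Equil         8.7   0.05328    0.4936
  solve Keq expr → x = 0.0345; check Q = 0.003023
Then add 1.724 M of L.
Step 2:
                  L         X         D
  Initial     10.42   0.05328    0.4936
  Change  -0.009319  0.009319  0.009319
  Equil       10.41    0.0626    0.5029
  solve Keq expr → x = 0.009319; check Q = 0.003023

x = 0.009319 M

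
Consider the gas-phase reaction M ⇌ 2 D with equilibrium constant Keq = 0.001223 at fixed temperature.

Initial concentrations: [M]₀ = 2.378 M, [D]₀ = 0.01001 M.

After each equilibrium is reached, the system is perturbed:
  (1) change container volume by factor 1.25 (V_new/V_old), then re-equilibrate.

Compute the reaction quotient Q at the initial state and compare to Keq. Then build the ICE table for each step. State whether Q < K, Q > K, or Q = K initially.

Q₀ = 4.2136e-05; Q < K (proceeds forward)

Q₀ = 4.2136e-05 vs Keq = 0.001223 ⇒ Q<K, forward
Step 1:
                   M          D
  Initial      2.378    0.01001
  Change    -0.02184    0.04367
  Equil        2.356    0.05368
  solve Keq expr → x = 0.02184; check Q = 0.001223
Then change container volume by factor 1.25 (V_new/V_old).
Step 2:
                   M          D
  Initial      1.885    0.04294
  Change   -0.002518   0.005037
  Equil        1.882    0.04798
  solve Keq expr → x = 0.002518; check Q = 0.001223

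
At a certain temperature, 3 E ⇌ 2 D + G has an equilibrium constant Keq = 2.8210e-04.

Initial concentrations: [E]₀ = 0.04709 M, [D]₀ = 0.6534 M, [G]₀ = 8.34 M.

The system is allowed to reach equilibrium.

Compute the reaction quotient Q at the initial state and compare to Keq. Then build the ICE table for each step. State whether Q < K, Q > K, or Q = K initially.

Q₀ = 3.4099e+04; Q > K (proceeds reverse)

Q₀ = 3.4099e+04 vs Keq = 2.8210e-04 ⇒ Q>K, reverse
Step 1:
                  E         D         G
  init      0.04709    0.6534      8.34
  Δ           0.971   -0.6473   -0.3237
  eq          1.018  0.006093     8.016
  solve Keq expr → x = -0.3237; check Q = 2.8210e-04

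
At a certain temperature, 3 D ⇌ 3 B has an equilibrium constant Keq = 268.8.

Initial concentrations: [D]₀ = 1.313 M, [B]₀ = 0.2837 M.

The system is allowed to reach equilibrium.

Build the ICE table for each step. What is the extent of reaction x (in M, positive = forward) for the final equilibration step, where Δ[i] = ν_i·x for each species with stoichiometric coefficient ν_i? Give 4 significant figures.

Q₀ = 0.01009 vs Keq = 268.8 ⇒ Q<K, forward
Step 1:
                   D          B
  Initial      1.313     0.2837
  Change      -1.099      1.099
  Equil       0.2142      1.382
  solve Keq expr → x = 0.3663; check Q = 268.8

x = 0.3663 M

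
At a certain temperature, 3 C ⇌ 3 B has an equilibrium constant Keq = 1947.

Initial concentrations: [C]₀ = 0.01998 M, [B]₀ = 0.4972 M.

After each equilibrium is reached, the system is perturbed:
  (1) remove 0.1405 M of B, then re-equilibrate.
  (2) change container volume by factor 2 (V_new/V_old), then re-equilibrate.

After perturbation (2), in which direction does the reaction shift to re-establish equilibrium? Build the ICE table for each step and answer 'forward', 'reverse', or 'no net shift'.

Q₀ = 1.5410e+04 vs Keq = 1947 ⇒ Q>K, reverse
Step 1:
                    C           B
  I           0.01998      0.4972
  C           0.01837    -0.01837
  E           0.03835      0.4788
  solve Keq expr → x = -0.006122; check Q = 1947
Then remove 0.1405 M of B.
Step 2:
                    C           B
  I           0.03835      0.3383
  C          -0.01042     0.01042
  E           0.02793      0.3488
  solve Keq expr → x = 0.003473; check Q = 1947
Then change container volume by factor 2 (V_new/V_old).
Step 3:
                    C           B
  I           0.01396      0.1744
  C                 0           0
  E           0.01396      0.1744
  solve Keq expr → x = 0; check Q = 1947

Direction: no net shift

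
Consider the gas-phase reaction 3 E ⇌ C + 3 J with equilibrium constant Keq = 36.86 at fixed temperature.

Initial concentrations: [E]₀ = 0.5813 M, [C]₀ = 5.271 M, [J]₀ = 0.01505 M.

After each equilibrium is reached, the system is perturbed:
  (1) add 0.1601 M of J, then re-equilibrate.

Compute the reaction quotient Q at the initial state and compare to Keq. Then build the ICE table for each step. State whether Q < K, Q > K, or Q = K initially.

Q₀ = 9.1475e-05; Q < K (proceeds forward)

Q₀ = 9.1475e-05 vs Keq = 36.86 ⇒ Q<K, forward
Step 1:
                   E          C          J
  I           0.5813      5.271    0.01505
  C          -0.3755     0.1252     0.3755
  E           0.2058      5.396     0.3905
  solve Keq expr → x = 0.1252; check Q = 36.86
Then add 0.1601 M of J.
Step 2:
                   E          C          J
  I           0.2058      5.396     0.5506
  C          0.05506   -0.01835   -0.05506
  E           0.2609      5.378     0.4956
  solve Keq expr → x = -0.01835; check Q = 36.86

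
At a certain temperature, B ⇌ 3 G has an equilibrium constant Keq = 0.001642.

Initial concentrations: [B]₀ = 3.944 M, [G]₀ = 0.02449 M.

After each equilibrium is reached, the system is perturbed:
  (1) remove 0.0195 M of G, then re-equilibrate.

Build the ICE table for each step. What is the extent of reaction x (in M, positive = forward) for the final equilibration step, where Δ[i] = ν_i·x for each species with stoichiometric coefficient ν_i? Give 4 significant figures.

Q₀ = 3.7242e-06 vs Keq = 0.001642 ⇒ Q<K, forward
Step 1:
                   B          G
  I            3.944    0.02449
  C         -0.05369     0.1611
  E             3.89     0.1855
  solve Keq expr → x = 0.05369; check Q = 0.001642
Then remove 0.0195 M of G.
Step 2:
                   B          G
  I             3.89      0.166
  C        -0.006466     0.0194
  E            3.884     0.1854
  solve Keq expr → x = 0.006466; check Q = 0.001642

x = 0.006466 M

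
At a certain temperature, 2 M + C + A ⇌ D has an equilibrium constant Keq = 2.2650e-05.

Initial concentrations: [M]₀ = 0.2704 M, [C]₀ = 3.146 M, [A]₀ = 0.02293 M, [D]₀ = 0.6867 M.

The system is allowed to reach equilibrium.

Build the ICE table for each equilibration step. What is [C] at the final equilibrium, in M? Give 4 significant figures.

[C]_eq = 3.833 M

Q₀ = 130.2 vs Keq = 2.2650e-05 ⇒ Q>K, reverse
Step 1:
                    M           C           A           D
  Initial      0.2704       3.146     0.02293      0.6867
  Change        1.373      0.6865      0.6865     -0.6865
  Equil         1.643       3.833      0.7095  1.6634e-04
  solve Keq expr → x = -0.6865; check Q = 2.2650e-05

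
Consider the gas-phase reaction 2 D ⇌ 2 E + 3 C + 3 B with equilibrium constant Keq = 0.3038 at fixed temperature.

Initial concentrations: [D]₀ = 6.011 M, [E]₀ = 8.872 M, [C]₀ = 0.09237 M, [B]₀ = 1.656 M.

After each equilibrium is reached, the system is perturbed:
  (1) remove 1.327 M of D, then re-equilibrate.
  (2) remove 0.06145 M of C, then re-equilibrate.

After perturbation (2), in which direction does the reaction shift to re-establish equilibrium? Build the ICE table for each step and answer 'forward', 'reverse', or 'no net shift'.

Q₀ = 0.007797 vs Keq = 0.3038 ⇒ Q<K, forward
Step 1:
                   D          E          C          B
  Initial      6.011      8.872    0.09237      1.656
  Change     -0.1222     0.1222     0.1832     0.1832
  Equil        5.889      8.994     0.2756      1.839
  solve Keq expr → x = 0.06108; check Q = 0.3038
Then remove 1.327 M of D.
Step 2:
                   D          E          C          B
  Initial      4.562      8.994     0.2756      1.839
  Change     0.02471   -0.02471   -0.03706   -0.03706
  Equil        4.587      8.969     0.2385      1.802
  solve Keq expr → x = -0.01235; check Q = 0.3038
Then remove 0.06145 M of C.
Step 3:
                   D          E          C          B
  Initial      4.587      8.969     0.1771      1.802
  Change    -0.03524    0.03524    0.05286    0.05286
  Equil        4.551      9.005     0.2299      1.855
  solve Keq expr → x = 0.01762; check Q = 0.3038

Direction: forward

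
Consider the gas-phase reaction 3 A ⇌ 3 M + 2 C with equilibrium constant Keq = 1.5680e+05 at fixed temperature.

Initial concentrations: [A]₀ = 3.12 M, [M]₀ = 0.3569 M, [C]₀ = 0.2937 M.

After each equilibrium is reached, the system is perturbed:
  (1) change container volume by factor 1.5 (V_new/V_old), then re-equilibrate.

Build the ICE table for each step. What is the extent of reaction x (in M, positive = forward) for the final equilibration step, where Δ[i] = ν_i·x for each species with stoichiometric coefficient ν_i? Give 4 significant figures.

Q₀ = 1.2912e-04 vs Keq = 1.5680e+05 ⇒ Q<K, forward
Step 1:
                   A          M          C
  Initial       3.12     0.3569     0.2937
  Change      -3.011      3.011      2.007
  Equil       0.1089      3.368      2.301
  solve Keq expr → x = 1.004; check Q = 1.5680e+05
Then change container volume by factor 1.5 (V_new/V_old).
Step 2:
                   A          M          C
  Initial    0.07258      2.245      1.534
  Change    -0.01652    0.01652    0.01101
  Equil      0.05606      2.262      1.545
  solve Keq expr → x = 0.005505; check Q = 1.5680e+05

x = 0.005505 M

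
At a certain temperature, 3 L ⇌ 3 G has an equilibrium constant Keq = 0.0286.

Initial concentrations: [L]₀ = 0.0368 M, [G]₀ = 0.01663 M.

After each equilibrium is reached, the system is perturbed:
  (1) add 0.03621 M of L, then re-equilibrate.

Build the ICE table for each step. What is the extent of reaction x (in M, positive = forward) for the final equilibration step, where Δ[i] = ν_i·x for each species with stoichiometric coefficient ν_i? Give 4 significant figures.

Q₀ = 0.09229 vs Keq = 0.0286 ⇒ Q>K, reverse
Step 1:
                    L           G
  Initial      0.0368     0.01663
  Change     0.004117   -0.004117
  Equil       0.04092     0.01251
  solve Keq expr → x = -0.001372; check Q = 0.0286
Then add 0.03621 M of L.
Step 2:
                    L           G
  Initial     0.07713     0.01251
  Change     -0.00848     0.00848
  Equil       0.06865     0.02099
  solve Keq expr → x = 0.002827; check Q = 0.0286

x = 0.002827 M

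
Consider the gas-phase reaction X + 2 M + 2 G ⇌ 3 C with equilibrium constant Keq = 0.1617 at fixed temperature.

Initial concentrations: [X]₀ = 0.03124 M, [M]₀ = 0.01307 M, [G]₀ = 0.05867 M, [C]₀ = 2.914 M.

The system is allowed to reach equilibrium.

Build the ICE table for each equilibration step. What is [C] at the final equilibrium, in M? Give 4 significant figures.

Q₀ = 1.3470e+09 vs Keq = 0.1617 ⇒ Q>K, reverse
Step 1:
                  X         M         G         C
  I         0.03124   0.01307   0.05867     2.914
  C          0.7039     1.408     1.408    -2.112
  E          0.7352     1.421     1.467    0.8022
  solve Keq expr → x = -0.7039; check Q = 0.1617

[C]_eq = 0.8022 M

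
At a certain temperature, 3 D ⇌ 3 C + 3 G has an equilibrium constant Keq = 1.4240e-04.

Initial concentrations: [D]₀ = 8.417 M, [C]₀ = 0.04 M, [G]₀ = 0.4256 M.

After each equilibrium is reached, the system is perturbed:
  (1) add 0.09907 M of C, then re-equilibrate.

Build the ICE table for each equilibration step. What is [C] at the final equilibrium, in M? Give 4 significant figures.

Q₀ = 8.2739e-09 vs Keq = 1.4240e-04 ⇒ Q<K, forward
Step 1:
                   D          C          G
  Initial      8.417       0.04     0.4256
  Change     -0.4408     0.4408     0.4408
  Equil        7.976     0.4808     0.8664
  solve Keq expr → x = 0.1469; check Q = 1.4240e-04
Then add 0.09907 M of C.
Step 2:
                   D          C          G
  Initial      7.976     0.5798     0.8664
  Change     0.05966   -0.05966   -0.05966
  Equil        8.036     0.5202     0.8067
  solve Keq expr → x = -0.01989; check Q = 1.4240e-04

[C]_eq = 0.5202 M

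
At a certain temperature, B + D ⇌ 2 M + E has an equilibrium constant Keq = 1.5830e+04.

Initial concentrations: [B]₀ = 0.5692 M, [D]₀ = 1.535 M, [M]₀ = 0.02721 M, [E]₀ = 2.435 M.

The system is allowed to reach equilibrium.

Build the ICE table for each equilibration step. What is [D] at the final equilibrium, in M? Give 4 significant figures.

Q₀ = 0.002063 vs Keq = 1.5830e+04 ⇒ Q<K, forward
Step 1:
                    B           D           M           E
  init         0.5692       1.535     0.02721       2.435
  Δ           -0.5689     -0.5689       1.138      0.5689
  eq       2.6663e-04      0.9661       1.165       3.004
  solve Keq expr → x = 0.5689; check Q = 1.5830e+04

[D]_eq = 0.9661 M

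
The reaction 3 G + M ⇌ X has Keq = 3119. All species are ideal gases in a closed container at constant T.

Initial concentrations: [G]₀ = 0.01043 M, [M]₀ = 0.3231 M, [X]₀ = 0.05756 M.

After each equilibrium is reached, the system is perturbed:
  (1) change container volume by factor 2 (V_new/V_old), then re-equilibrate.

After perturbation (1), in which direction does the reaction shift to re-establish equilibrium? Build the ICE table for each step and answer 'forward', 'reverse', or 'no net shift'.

Direction: reverse

Q₀ = 1.5701e+05 vs Keq = 3119 ⇒ Q>K, reverse
Step 1:
                   G          M          X
  I          0.01043     0.3231    0.05756
  C          0.02575   0.008582  -0.008582
  E          0.03618     0.3317    0.04898
  solve Keq expr → x = -0.008582; check Q = 3119
Then change container volume by factor 2 (V_new/V_old).
Step 2:
                   G          M          X
  I          0.01809     0.1658    0.02449
  C          0.01509   0.005029  -0.005029
  E          0.03318     0.1709    0.01946
  solve Keq expr → x = -0.005029; check Q = 3119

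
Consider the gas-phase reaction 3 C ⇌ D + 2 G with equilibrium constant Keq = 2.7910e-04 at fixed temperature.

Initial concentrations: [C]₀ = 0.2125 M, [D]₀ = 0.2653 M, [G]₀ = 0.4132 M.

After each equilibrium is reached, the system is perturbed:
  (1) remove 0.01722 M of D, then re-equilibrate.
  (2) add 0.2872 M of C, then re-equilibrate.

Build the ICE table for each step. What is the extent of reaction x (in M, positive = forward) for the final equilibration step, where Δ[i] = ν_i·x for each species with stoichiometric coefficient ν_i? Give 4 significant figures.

x = 0.009748 M

Q₀ = 4.72 vs Keq = 2.7910e-04 ⇒ Q>K, reverse
Step 1:
                   C          D          G
  init        0.2125     0.2653     0.4132
  Δ           0.5593    -0.1864    -0.3729
  eq          0.7718    0.07887    0.04034
  solve Keq expr → x = -0.1864; check Q = 2.7910e-04
Then remove 0.01722 M of D.
Step 2:
                   C          D          G
  init        0.7718    0.06165    0.04034
  Δ        -0.006048   0.002016   0.004032
  eq          0.7657    0.06366    0.04437
  solve Keq expr → x = 0.002016; check Q = 2.7910e-04
Then add 0.2872 M of C.
Step 3:
                   C          D          G
  init         1.053    0.06366    0.04437
  Δ         -0.02925   0.009748     0.0195
  eq           1.024    0.07341    0.06386
  solve Keq expr → x = 0.009748; check Q = 2.7910e-04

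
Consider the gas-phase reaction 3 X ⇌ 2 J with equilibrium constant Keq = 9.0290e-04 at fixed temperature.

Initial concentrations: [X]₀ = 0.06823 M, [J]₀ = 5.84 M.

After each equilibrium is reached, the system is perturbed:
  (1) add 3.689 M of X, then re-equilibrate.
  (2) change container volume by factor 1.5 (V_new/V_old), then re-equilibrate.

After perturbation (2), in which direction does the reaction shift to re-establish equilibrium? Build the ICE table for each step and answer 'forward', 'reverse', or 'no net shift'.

Direction: reverse

Q₀ = 1.0737e+05 vs Keq = 9.0290e-04 ⇒ Q>K, reverse
Step 1:
                  X         J
  Initial   0.06823      5.84
  Change      7.771    -5.181
  Equil       7.839    0.6595
  solve Keq expr → x = -2.59; check Q = 9.0290e-04
Then add 3.689 M of X.
Step 2:
                  X         J
  Initial     11.53    0.6595
  Change    -0.6319    0.4213
  Equil        10.9     1.081
  solve Keq expr → x = 0.2106; check Q = 9.0290e-04
Then change container volume by factor 1.5 (V_new/V_old).
Step 3:
                  X         J
  Initial     7.264    0.7205
  Change     0.1676   -0.1117
  Equil       7.432    0.6088
  solve Keq expr → x = -0.05587; check Q = 9.0290e-04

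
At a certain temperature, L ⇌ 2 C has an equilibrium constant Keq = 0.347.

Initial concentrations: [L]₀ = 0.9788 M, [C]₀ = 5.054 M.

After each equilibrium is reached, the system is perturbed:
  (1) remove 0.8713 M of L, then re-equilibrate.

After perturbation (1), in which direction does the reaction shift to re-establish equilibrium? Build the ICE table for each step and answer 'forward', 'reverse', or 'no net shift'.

Q₀ = 26.1 vs Keq = 0.347 ⇒ Q>K, reverse
Step 1:
                  L         C
  init       0.9788     5.054
  Δ           2.017    -4.034
  eq          2.996      1.02
  solve Keq expr → x = -2.017; check Q = 0.347
Then remove 0.8713 M of L.
Step 2:
                  L         C
  init        2.125      1.02
  Δ         0.07316   -0.1463
  eq          2.198    0.8733
  solve Keq expr → x = -0.07316; check Q = 0.347

Direction: reverse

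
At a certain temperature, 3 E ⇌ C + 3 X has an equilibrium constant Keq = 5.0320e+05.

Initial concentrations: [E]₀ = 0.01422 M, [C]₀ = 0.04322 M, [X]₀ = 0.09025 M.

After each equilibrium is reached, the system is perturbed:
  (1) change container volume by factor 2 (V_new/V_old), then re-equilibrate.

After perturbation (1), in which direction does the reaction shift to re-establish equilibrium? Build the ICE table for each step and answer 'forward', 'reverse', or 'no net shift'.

Direction: forward

Q₀ = 11.05 vs Keq = 5.0320e+05 ⇒ Q<K, forward
Step 1:
                    E           C           X
  I           0.01422     0.04322     0.09025
  C          -0.01375    0.004582     0.01375
  E        4.7451e-04      0.0478       0.104
  solve Keq expr → x = 0.004582; check Q = 5.0320e+05
Then change container volume by factor 2 (V_new/V_old).
Step 2:
                    E           C           X
  I        2.3726e-04      0.0239       0.052
  C       -4.8727e-05  1.6242e-05  4.8727e-05
  E        1.8853e-04     0.02392     0.05205
  solve Keq expr → x = 1.6242e-05; check Q = 5.0320e+05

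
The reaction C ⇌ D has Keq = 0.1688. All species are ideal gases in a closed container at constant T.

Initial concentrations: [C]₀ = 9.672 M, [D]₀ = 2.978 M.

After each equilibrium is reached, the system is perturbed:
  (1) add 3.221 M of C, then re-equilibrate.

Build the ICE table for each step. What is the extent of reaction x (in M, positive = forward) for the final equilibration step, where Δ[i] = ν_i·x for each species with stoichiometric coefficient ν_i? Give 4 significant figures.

Q₀ = 0.3079 vs Keq = 0.1688 ⇒ Q>K, reverse
Step 1:
                    C           D
  init          9.672       2.978
  Δ             1.151      -1.151
  eq            10.82       1.827
  solve Keq expr → x = -1.151; check Q = 0.1688
Then add 3.221 M of C.
Step 2:
                    C           D
  init          14.04       1.827
  Δ           -0.4652      0.4652
  eq            13.58       2.292
  solve Keq expr → x = 0.4652; check Q = 0.1688

x = 0.4652 M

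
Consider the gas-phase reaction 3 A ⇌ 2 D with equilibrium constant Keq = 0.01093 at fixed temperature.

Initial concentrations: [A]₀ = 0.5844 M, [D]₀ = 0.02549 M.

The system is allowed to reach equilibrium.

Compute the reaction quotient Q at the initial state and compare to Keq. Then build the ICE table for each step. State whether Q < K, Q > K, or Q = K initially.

Q₀ = 0.003255 vs Keq = 0.01093 ⇒ Q<K, forward
Step 1:
                  A         D
  I          0.5844   0.02549
  C        -0.02702   0.01801
  E          0.5574    0.0435
  solve Keq expr → x = 0.009007; check Q = 0.01093

Q₀ = 0.003255; Q < K (proceeds forward)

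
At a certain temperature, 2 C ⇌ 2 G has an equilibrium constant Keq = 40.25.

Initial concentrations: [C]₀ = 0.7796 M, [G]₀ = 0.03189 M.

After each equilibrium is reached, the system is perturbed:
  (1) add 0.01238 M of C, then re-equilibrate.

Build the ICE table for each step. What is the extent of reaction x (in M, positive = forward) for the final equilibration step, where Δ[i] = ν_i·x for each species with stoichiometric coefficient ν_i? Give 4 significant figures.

x = 0.005347 M

Q₀ = 0.001673 vs Keq = 40.25 ⇒ Q<K, forward
Step 1:
                    C           G
  init         0.7796     0.03189
  Δ           -0.6691      0.6691
  eq           0.1105       0.701
  solve Keq expr → x = 0.3346; check Q = 40.25
Then add 0.01238 M of C.
Step 2:
                    C           G
  init         0.1229       0.701
  Δ          -0.01069     0.01069
  eq           0.1122      0.7117
  solve Keq expr → x = 0.005347; check Q = 40.25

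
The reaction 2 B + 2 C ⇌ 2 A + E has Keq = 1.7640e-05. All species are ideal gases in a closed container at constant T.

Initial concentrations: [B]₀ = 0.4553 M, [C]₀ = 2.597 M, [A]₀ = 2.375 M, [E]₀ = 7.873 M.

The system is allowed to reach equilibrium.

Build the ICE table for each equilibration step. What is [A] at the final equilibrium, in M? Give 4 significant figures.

[A]_eq = 0.02255 M

Q₀ = 31.76 vs Keq = 1.7640e-05 ⇒ Q>K, reverse
Step 1:
                    B           C           A           E
  init         0.4553       2.597       2.375       7.873
  Δ             2.352       2.352      -2.352      -1.176
  eq            2.808       4.949     0.02255       6.697
  solve Keq expr → x = -1.176; check Q = 1.7640e-05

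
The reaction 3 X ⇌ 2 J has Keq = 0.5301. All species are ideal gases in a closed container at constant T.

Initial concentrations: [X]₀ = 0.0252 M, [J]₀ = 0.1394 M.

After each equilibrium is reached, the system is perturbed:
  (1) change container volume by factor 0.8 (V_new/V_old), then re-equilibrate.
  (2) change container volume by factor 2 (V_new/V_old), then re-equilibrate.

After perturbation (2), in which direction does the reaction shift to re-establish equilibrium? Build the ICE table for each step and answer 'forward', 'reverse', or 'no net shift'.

Q₀ = 1214 vs Keq = 0.5301 ⇒ Q>K, reverse
Step 1:
                   X          J
  I           0.0252     0.1394
  C           0.1375   -0.09164
  E           0.1627    0.04776
  solve Keq expr → x = -0.04582; check Q = 0.5301
Then change container volume by factor 0.8 (V_new/V_old).
Step 2:
                   X          J
  I           0.2033     0.0597
  C        -0.006099   0.004066
  E           0.1972    0.06377
  solve Keq expr → x = 0.002033; check Q = 0.5301
Then change container volume by factor 2 (V_new/V_old).
Step 3:
                   X          J
  I          0.09861    0.03188
  C         0.009178  -0.006119
  E           0.1078    0.02577
  solve Keq expr → x = -0.003059; check Q = 0.5301

Direction: reverse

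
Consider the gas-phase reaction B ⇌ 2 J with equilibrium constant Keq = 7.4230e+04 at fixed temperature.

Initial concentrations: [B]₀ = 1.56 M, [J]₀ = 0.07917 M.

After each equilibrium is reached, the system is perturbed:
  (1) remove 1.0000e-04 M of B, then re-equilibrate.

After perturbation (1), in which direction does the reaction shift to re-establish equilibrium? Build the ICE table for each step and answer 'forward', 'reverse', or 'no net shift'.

Q₀ = 0.004018 vs Keq = 7.4230e+04 ⇒ Q<K, forward
Step 1:
                   B          J
  I             1.56    0.07917
  C            -1.56       3.12
  E       1.3785e-04      3.199
  solve Keq expr → x = 1.56; check Q = 7.4230e+04
Then remove 1.0000e-04 M of B.
Step 2:
                   B          J
  I       3.7854e-05      3.199
  C       9.9983e-05 -1.9997e-04
  E       1.3784e-04      3.199
  solve Keq expr → x = -9.9983e-05; check Q = 7.4230e+04

Direction: reverse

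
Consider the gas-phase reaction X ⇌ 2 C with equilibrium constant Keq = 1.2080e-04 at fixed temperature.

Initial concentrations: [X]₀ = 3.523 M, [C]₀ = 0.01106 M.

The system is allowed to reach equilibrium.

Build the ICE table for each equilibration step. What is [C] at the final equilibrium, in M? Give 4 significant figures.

[C]_eq = 0.02062 M

Q₀ = 3.4721e-05 vs Keq = 1.2080e-04 ⇒ Q<K, forward
Step 1:
                    X           C
  I             3.523     0.01106
  C         -0.004778    0.009556
  E             3.518     0.02062
  solve Keq expr → x = 0.004778; check Q = 1.2080e-04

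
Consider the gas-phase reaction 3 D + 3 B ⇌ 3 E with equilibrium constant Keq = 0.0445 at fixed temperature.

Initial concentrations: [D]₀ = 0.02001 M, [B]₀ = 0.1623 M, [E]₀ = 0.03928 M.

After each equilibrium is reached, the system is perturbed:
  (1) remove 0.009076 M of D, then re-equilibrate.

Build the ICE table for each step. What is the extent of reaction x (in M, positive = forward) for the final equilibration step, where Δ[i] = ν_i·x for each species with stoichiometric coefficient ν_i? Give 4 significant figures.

Q₀ = 1769 vs Keq = 0.0445 ⇒ Q>K, reverse
Step 1:
                  D         B         E
  Initial   0.02001    0.1623   0.03928
  Change     0.0354    0.0354   -0.0354
  Equil     0.05541    0.1977  0.003882
  solve Keq expr → x = -0.0118; check Q = 0.0445
Then remove 0.009076 M of D.
Step 2:
                  D         B         E
  Initial   0.04633    0.1977  0.003882
  Change  5.8512e-04 5.8512e-04 -5.8512e-04
  Equil     0.04692    0.1983  0.003297
  solve Keq expr → x = -1.9504e-04; check Q = 0.0445

x = -1.9504e-04 M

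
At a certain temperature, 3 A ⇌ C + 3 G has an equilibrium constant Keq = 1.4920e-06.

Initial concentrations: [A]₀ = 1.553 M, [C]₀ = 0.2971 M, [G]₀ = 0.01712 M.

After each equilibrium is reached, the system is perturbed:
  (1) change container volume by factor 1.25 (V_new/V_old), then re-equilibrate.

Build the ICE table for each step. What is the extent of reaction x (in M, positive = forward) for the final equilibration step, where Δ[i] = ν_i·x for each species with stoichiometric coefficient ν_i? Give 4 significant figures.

Q₀ = 3.9802e-07 vs Keq = 1.4920e-06 ⇒ Q<K, forward
Step 1:
                  A         C         G
  I           1.553    0.2971   0.01712
  C       -0.009226  0.003075  0.009226
  E           1.544    0.3002   0.02635
  solve Keq expr → x = 0.003075; check Q = 1.4920e-06
Then change container volume by factor 1.25 (V_new/V_old).
Step 2:
                  A         C         G
  I           1.235    0.2401   0.02108
  C       -0.001582 5.2728e-04  0.001582
  E           1.233    0.2407   0.02266
  solve Keq expr → x = 5.2728e-04; check Q = 1.4920e-06

x = 5.2728e-04 M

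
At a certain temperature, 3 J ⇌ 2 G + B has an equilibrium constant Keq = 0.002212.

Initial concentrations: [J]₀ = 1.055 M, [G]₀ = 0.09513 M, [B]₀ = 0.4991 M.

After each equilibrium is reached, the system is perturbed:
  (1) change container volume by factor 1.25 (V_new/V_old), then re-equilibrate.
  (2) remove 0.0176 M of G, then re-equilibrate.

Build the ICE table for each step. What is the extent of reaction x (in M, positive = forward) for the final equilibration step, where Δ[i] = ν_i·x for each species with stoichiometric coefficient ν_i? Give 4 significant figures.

Q₀ = 0.003846 vs Keq = 0.002212 ⇒ Q>K, reverse
Step 1:
                   J          G          B
  init         1.055    0.09513     0.4991
  Δ           0.0289   -0.01927  -0.009635
  eq           1.084    0.07586     0.4895
  solve Keq expr → x = -0.009635; check Q = 0.002212
Then change container volume by factor 1.25 (V_new/V_old).
Step 2:
                   J          G          B
  init        0.8671    0.06069     0.3916
  Δ                0          0          0
  eq          0.8671    0.06069     0.3916
  solve Keq expr → x = 0; check Q = 0.002212
Then remove 0.0176 M of G.
Step 3:
                   J          G          B
  init        0.8671    0.04309     0.3916
  Δ         -0.02213    0.01475   0.007375
  eq           0.845    0.05784     0.3989
  solve Keq expr → x = 0.007375; check Q = 0.002212

x = 0.007375 M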